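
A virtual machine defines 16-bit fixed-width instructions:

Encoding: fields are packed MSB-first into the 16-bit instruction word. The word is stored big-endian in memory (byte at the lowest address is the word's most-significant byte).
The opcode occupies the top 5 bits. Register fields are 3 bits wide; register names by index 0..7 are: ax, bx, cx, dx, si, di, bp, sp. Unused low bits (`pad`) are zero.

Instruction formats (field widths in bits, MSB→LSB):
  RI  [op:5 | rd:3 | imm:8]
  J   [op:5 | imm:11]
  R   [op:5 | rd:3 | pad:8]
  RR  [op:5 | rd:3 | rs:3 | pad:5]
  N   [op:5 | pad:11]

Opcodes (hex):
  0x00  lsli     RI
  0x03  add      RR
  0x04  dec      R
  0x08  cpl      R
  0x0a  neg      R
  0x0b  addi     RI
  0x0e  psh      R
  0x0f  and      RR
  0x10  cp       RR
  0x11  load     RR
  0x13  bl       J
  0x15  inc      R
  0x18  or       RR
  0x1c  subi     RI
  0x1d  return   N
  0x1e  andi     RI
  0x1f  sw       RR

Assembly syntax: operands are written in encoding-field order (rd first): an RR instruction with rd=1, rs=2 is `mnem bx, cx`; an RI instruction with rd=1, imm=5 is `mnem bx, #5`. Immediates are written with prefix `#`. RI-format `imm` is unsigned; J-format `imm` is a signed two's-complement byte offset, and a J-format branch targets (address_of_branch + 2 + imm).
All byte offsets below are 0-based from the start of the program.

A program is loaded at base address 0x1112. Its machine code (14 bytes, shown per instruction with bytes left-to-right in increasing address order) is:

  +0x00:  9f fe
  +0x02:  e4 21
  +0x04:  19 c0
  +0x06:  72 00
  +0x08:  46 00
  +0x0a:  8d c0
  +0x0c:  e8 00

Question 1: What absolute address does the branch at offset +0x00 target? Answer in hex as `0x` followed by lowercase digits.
[00] 9f fe → 0x9ffe
  top 5b → 0x13 → bl [J]
  imm@[10:0]=0x7fe (s11→-2) ⇒ #-2
  target = base 0x1112 + off 0x00 + 2 + imm -2 = 0x1112

0x1112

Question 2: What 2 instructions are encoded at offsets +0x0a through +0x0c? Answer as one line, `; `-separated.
load di, bp; return

[0a] 8d c0 → 0x8dc0
  opcode bits[15:11]=0x11: load/RR
  rd@[10:8]=0x5 ⇒ di
  rs@[7:5]=0x6 ⇒ bp
[0c] e8 00 → 0xe800
  opcode bits[15:11]=0x1d: return/N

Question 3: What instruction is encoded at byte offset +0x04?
@+04  big-endian(19 c0) = 0x19c0
  top 5b → 0x3 → add [RR]
  rd@[10:8]=0x1 ⇒ bx
  rs@[7:5]=0x6 ⇒ bp

add bx, bp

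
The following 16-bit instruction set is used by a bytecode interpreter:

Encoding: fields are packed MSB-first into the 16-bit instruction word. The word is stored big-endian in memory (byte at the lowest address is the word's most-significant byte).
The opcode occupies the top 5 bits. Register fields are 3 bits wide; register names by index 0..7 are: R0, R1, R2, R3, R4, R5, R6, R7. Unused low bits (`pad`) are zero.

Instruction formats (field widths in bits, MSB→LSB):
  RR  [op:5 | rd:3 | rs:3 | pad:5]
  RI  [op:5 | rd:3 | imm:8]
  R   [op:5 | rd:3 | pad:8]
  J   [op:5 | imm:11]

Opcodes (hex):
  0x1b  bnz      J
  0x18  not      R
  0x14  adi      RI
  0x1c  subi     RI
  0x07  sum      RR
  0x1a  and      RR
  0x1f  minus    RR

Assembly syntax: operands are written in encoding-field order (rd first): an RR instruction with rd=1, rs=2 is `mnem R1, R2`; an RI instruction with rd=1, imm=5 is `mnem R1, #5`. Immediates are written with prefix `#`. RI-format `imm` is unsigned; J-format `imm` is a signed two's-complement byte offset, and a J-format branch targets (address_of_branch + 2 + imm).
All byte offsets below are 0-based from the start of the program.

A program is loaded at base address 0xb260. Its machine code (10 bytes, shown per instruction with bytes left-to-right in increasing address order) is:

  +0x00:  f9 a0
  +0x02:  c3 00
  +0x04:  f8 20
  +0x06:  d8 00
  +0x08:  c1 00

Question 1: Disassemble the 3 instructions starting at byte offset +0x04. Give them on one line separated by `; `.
off 0x04: read f8 20 as big → 0xf820
  opcode bits[15:11]=0x1f: minus/RR
  [10:8] rd=0 = R0
  [7:5] rs=1 = R1
off 0x06: read d8 00 as big → 0xd800
  opcode bits[15:11]=0x1b: bnz/J
  [10:0] imm=0 = #0
off 0x08: read c1 00 as big → 0xc100
  opcode bits[15:11]=0x18: not/R
  [10:8] rd=1 = R1

minus R0, R1; bnz #0; not R1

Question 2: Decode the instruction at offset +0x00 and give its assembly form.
off 0x00: read f9 a0 as big → 0xf9a0
  opcode bits[15:11]=0x1f: minus/RR
  [10:8] rd=1 = R1
  [7:5] rs=5 = R5

minus R1, R5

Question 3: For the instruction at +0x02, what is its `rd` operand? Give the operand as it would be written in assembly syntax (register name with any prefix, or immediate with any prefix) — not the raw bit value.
@+02  big-endian(c3 00) = 0xc300
  op=0xc300>>11=0x18 ⇒ not (R)
  rd@[10:8]=0x3 ⇒ R3

R3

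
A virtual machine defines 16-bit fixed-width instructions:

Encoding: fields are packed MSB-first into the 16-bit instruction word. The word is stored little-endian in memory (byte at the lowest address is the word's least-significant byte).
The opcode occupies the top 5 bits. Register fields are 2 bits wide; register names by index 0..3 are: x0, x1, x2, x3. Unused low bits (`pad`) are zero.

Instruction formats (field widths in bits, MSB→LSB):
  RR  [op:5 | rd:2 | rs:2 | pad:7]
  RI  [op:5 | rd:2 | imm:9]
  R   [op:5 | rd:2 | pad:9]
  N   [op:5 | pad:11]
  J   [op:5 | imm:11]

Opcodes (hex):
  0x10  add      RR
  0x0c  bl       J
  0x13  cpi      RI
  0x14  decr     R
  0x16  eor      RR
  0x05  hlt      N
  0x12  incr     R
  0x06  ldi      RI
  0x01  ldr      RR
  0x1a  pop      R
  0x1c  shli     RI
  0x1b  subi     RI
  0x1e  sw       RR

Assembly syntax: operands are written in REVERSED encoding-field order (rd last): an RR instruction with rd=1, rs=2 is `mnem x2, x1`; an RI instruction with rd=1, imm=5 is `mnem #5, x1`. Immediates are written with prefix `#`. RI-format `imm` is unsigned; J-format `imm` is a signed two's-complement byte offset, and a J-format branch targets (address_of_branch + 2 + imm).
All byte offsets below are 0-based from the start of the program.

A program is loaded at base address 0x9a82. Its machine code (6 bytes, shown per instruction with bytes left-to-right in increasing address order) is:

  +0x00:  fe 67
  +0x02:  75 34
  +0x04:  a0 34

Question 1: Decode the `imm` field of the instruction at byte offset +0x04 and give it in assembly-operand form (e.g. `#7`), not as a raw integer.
[04] a0 34 → 0x34a0
  op=0x34a0>>11=0x6 ⇒ ldi (RI)
  [10:9] rd=2 = x2
  [8:0] imm=160 = #160

#160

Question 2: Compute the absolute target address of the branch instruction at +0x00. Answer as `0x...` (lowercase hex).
0x9a82

+0x00: fe 67 ⇒ word 0x67fe (little)
  top 5b → 0xc → bl [J]
  imm: (w>>0)&0x7ff=0x7fe (s11→-2) → #-2
  target = base 0x9a82 + off 0x00 + 2 + imm -2 = 0x9a82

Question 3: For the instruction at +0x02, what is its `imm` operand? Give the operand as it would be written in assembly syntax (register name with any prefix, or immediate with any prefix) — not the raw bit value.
+0x02: 75 34 ⇒ word 0x3475 (little)
  op=0x3475>>11=0x6 ⇒ ldi (RI)
  rd: (w>>9)&0x3=0x2 → x2
  imm: (w>>0)&0x1ff=0x75 → #117

#117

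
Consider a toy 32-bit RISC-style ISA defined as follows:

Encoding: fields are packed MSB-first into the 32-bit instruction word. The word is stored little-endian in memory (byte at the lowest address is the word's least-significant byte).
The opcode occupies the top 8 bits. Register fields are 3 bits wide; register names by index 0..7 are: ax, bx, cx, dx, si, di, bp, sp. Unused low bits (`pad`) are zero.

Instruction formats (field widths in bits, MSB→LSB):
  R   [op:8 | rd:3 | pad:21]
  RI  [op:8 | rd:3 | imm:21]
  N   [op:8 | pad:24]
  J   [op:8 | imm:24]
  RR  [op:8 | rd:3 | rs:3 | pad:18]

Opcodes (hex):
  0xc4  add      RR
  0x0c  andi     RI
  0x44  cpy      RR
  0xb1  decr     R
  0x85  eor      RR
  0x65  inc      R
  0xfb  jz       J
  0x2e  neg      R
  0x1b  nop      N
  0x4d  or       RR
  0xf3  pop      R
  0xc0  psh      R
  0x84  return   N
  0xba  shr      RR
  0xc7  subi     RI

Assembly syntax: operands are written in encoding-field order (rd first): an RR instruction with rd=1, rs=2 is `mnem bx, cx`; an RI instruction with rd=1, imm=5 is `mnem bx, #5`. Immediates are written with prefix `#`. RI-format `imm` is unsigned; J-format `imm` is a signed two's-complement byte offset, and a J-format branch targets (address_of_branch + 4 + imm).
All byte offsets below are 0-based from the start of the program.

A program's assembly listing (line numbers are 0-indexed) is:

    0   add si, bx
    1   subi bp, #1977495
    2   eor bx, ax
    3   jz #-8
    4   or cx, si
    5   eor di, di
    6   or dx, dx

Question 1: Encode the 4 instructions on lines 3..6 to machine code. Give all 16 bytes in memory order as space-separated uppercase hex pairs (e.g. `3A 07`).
F8 FF FF FB 00 00 50 4D 00 00 B4 85 00 00 6C 4D

3. jz fields op=0xfb:8|imm=-8:24 → word fbfffff8h → f8 ff ff fb
4. or fields op=0x4d:8|rd=2:3|rs=4:3|pad=0:18 → word 4d500000h → 00 00 50 4d
5. eor fields op=0x85:8|rd=5:3|rs=5:3|pad=0:18 → word 85b40000h → 00 00 b4 85
6. or fields op=0x4d:8|rd=3:3|rs=3:3|pad=0:18 → word 4d6c0000h → 00 00 6c 4d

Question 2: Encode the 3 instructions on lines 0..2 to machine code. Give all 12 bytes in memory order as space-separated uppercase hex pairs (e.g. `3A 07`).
00 00 84 C4 97 2C DE C7 00 00 20 85

line 0 (add): pack op=0xc4:8|rd=4:3|rs=1:3|pad=0:18 = 0xc4840000; little→ 00 00 84 c4
line 1 (subi): pack op=0xc7:8|rd=6:3|imm=1977495:21 = 0xc7de2c97; little→ 97 2c de c7
line 2 (eor): pack op=0x85:8|rd=1:3|rs=0:3|pad=0:18 = 0x85200000; little→ 00 00 20 85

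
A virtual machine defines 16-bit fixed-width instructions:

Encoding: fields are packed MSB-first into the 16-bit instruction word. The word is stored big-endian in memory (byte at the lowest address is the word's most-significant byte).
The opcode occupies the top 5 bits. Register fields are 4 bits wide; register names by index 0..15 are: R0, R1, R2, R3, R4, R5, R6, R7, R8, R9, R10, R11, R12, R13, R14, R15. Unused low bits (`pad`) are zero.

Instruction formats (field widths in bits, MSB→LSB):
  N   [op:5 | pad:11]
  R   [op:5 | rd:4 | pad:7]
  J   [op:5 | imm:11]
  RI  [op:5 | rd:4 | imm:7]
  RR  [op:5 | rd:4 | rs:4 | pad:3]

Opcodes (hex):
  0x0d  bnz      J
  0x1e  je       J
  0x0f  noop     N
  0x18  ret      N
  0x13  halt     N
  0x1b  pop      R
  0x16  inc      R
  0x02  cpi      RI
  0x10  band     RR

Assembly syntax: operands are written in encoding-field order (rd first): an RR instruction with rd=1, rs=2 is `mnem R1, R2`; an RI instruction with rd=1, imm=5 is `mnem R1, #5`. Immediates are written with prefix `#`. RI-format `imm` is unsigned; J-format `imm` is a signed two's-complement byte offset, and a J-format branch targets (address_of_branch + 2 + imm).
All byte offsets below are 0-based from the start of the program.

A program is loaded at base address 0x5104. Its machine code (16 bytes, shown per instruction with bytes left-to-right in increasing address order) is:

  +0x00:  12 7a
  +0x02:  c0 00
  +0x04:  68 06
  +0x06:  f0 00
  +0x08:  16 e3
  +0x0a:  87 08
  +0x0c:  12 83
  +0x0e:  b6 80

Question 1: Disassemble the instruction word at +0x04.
bnz #6

+0x04: 68 06 ⇒ word 0x6806 (big)
  op=0x6806>>11=0xd ⇒ bnz (J)
  imm@[10:0]=0x6 ⇒ #6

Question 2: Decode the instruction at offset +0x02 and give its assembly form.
ret

@+02  big-endian(c0 00) = 0xc000
  op=0xc000>>11=0x18 ⇒ ret (N)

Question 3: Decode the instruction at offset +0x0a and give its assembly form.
off 0x0a: read 87 08 as big → 0x8708
  top 5b → 0x10 → band [RR]
  rd: (w>>7)&0xf=0xe → R14
  rs: (w>>3)&0xf=0x1 → R1

band R14, R1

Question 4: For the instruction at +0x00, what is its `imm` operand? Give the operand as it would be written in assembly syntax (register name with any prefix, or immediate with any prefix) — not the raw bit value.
[00] 12 7a → 0x127a
  top 5b → 0x2 → cpi [RI]
  rd@[10:7]=0x4 ⇒ R4
  imm@[6:0]=0x7a ⇒ #122

#122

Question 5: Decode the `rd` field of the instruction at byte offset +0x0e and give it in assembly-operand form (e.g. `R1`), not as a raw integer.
R13

+0x0e: b6 80 ⇒ word 0xb680 (big)
  opcode bits[15:11]=0x16: inc/R
  [10:7] rd=13 = R13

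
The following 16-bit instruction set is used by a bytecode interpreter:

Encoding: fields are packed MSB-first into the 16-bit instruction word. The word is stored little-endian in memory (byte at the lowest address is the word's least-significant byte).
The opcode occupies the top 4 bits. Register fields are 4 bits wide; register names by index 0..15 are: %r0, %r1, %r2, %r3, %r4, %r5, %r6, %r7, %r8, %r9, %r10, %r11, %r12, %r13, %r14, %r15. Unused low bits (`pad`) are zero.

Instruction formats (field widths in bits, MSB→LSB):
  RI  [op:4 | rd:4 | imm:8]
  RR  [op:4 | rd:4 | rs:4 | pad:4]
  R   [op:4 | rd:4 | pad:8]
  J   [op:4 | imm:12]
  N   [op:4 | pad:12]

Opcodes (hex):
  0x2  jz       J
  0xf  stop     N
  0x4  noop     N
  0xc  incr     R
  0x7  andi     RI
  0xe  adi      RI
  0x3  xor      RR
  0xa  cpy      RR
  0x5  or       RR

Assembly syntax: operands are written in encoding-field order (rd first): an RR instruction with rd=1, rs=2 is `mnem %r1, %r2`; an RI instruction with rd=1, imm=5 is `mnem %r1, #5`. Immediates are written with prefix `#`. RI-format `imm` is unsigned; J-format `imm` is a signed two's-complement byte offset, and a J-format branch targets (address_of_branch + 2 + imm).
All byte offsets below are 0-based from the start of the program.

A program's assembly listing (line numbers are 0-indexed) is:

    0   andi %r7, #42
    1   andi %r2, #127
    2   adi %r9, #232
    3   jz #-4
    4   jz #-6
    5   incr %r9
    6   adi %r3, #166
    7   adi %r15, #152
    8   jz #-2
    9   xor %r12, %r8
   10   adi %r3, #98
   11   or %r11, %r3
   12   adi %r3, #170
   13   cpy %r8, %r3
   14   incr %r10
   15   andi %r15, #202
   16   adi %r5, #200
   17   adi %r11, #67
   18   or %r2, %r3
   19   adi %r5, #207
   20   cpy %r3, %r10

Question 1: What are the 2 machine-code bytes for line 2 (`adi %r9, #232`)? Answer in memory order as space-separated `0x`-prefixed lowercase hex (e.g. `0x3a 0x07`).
0xe8 0xe9

line 2 (adi): pack op=0xe:4|rd=9:4|imm=232:8 = 0xe9e8; little→ e8 e9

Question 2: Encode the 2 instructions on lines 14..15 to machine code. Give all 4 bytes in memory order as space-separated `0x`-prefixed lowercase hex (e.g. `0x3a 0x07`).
line 14 (incr): pack op=0xc:4|rd=10:4|pad=0:8 = 0xca00; little→ 00 ca
line 15 (andi): pack op=0x7:4|rd=15:4|imm=202:8 = 0x7fca; little→ ca 7f

0x00 0xca 0xca 0x7f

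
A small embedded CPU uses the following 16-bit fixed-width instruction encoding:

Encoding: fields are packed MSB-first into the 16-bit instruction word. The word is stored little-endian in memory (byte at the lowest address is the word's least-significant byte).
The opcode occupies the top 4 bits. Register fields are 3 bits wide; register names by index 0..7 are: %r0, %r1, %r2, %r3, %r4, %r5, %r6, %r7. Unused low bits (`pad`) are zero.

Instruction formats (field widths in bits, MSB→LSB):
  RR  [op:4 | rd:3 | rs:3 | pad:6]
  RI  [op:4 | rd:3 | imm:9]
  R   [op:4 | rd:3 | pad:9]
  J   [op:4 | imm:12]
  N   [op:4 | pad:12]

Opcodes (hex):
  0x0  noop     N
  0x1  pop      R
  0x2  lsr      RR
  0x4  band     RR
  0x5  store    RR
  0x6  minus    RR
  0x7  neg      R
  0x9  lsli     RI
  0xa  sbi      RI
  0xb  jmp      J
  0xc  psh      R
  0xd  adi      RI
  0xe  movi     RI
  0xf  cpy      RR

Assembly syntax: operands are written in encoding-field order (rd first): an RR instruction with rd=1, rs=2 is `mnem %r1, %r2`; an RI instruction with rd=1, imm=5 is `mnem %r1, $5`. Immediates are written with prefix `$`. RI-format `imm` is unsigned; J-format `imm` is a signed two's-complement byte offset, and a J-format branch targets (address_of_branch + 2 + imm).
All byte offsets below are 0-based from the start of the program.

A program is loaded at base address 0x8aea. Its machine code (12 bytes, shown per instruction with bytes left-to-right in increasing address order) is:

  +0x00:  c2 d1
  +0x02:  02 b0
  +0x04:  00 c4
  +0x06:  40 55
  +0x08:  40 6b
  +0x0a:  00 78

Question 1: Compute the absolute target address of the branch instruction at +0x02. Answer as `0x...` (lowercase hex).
+0x02: 02 b0 ⇒ word 0xb002 (little)
  op=0xb002>>12=0xb ⇒ jmp (J)
  [11:0] imm=2 = $2
  target = base 0x8aea + off 0x02 + 2 + imm 2 = 0x8af0

0x8af0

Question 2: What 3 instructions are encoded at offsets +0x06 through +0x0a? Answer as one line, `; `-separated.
@+06  little-endian(40 55) = 0x5540
  opcode bits[15:12]=0x5: store/RR
  rd: (w>>9)&0x7=0x2 → %r2
  rs: (w>>6)&0x7=0x5 → %r5
@+08  little-endian(40 6b) = 0x6b40
  opcode bits[15:12]=0x6: minus/RR
  rd: (w>>9)&0x7=0x5 → %r5
  rs: (w>>6)&0x7=0x5 → %r5
@+0a  little-endian(00 78) = 0x7800
  opcode bits[15:12]=0x7: neg/R
  rd: (w>>9)&0x7=0x4 → %r4

store %r2, %r5; minus %r5, %r5; neg %r4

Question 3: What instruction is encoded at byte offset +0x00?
@+00  little-endian(c2 d1) = 0xd1c2
  op=0xd1c2>>12=0xd ⇒ adi (RI)
  rd: (w>>9)&0x7=0x0 → %r0
  imm: (w>>0)&0x1ff=0x1c2 → $450

adi %r0, $450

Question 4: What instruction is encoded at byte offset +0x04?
@+04  little-endian(00 c4) = 0xc400
  op=0xc400>>12=0xc ⇒ psh (R)
  rd: (w>>9)&0x7=0x2 → %r2

psh %r2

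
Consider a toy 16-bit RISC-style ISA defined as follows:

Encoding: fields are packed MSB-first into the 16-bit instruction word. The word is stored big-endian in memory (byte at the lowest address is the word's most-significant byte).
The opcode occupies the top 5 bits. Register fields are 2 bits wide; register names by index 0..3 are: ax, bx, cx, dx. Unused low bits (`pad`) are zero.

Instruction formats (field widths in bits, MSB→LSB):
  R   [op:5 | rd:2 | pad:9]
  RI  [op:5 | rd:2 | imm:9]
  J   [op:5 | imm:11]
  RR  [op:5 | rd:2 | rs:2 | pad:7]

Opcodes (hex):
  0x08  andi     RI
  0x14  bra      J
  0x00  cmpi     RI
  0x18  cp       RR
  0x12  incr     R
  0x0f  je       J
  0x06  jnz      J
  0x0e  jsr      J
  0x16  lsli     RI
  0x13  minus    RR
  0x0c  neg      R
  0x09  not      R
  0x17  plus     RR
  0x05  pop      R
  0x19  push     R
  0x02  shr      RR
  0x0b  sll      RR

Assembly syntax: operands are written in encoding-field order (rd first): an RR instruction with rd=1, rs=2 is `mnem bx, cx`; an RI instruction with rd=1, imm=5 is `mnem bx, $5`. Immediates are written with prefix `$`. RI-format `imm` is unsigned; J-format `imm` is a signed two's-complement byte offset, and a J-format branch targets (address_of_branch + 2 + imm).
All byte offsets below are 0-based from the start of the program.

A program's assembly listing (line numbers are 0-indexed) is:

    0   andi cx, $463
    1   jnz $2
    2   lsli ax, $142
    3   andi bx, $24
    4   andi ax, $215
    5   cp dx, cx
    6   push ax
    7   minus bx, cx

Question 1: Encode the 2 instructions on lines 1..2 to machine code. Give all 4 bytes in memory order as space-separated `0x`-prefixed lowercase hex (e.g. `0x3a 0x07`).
1. jnz fields op=0x6:5|imm=2:11 → word 3002h → 30 02
2. lsli fields op=0x16:5|rd=0:2|imm=142:9 → word b08eh → b0 8e

0x30 0x02 0xb0 0x8e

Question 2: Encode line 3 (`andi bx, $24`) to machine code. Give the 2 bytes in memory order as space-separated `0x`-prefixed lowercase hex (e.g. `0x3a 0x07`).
L3: andi op=0x8:5|rd=1:2|imm=24:9 ⇒ 0x4218 ⇒ big 42 18

0x42 0x18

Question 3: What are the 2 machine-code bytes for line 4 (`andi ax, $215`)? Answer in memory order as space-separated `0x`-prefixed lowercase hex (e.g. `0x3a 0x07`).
0x40 0xd7

L4: andi op=0x8:5|rd=0:2|imm=215:9 ⇒ 0x40d7 ⇒ big 40 d7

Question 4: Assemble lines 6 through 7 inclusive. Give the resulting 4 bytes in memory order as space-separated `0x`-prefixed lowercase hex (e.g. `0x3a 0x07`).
line 6 (push): pack op=0x19:5|rd=0:2|pad=0:9 = 0xc800; big→ c8 00
line 7 (minus): pack op=0x13:5|rd=1:2|rs=2:2|pad=0:7 = 0x9b00; big→ 9b 00

0xc8 0x00 0x9b 0x00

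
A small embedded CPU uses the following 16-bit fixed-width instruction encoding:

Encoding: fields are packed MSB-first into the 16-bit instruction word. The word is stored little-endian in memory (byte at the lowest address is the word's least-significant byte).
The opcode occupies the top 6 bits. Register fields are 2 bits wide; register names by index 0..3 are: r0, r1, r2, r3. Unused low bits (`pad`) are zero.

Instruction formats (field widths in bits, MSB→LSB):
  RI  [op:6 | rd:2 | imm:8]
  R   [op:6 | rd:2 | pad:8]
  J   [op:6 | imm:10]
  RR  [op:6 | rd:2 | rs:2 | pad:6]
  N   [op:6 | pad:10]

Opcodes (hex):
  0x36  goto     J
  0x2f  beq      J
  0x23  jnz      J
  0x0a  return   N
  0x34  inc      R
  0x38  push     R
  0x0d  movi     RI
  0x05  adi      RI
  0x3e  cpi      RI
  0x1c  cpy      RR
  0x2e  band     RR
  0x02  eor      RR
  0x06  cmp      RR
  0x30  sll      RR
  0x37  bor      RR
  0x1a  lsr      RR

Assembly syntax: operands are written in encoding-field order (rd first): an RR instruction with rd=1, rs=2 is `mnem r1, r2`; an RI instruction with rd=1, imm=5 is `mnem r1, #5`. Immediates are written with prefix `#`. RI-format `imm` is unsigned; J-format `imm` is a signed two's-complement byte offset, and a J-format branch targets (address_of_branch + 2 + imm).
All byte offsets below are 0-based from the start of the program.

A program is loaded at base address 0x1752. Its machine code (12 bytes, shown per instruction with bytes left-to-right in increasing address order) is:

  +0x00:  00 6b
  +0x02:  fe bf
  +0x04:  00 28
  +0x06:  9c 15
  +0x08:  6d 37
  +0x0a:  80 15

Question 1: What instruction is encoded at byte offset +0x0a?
@+0a  little-endian(80 15) = 0x1580
  op=0x1580>>10=0x5 ⇒ adi (RI)
  rd@[9:8]=0x1 ⇒ r1
  imm@[7:0]=0x80 ⇒ #128

adi r1, #128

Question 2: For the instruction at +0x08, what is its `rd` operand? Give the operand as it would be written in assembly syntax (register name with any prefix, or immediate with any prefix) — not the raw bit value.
off 0x08: read 6d 37 as little → 0x376d
  top 6b → 0xd → movi [RI]
  rd: (w>>8)&0x3=0x3 → r3
  imm: (w>>0)&0xff=0x6d → #109

r3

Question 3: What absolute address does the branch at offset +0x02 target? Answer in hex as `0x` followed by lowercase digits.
0x1754

@+02  little-endian(fe bf) = 0xbffe
  op=0xbffe>>10=0x2f ⇒ beq (J)
  [9:0] imm=1022 (s10→-2) = #-2
  target = base 0x1752 + off 0x02 + 2 + imm -2 = 0x1754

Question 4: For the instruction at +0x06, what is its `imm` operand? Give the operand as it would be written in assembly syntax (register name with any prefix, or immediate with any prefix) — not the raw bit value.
#156

+0x06: 9c 15 ⇒ word 0x159c (little)
  op=0x159c>>10=0x5 ⇒ adi (RI)
  [9:8] rd=1 = r1
  [7:0] imm=156 = #156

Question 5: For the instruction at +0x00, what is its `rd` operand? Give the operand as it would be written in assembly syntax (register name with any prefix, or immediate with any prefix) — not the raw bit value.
off 0x00: read 00 6b as little → 0x6b00
  op=0x6b00>>10=0x1a ⇒ lsr (RR)
  rd@[9:8]=0x3 ⇒ r3
  rs@[7:6]=0x0 ⇒ r0

r3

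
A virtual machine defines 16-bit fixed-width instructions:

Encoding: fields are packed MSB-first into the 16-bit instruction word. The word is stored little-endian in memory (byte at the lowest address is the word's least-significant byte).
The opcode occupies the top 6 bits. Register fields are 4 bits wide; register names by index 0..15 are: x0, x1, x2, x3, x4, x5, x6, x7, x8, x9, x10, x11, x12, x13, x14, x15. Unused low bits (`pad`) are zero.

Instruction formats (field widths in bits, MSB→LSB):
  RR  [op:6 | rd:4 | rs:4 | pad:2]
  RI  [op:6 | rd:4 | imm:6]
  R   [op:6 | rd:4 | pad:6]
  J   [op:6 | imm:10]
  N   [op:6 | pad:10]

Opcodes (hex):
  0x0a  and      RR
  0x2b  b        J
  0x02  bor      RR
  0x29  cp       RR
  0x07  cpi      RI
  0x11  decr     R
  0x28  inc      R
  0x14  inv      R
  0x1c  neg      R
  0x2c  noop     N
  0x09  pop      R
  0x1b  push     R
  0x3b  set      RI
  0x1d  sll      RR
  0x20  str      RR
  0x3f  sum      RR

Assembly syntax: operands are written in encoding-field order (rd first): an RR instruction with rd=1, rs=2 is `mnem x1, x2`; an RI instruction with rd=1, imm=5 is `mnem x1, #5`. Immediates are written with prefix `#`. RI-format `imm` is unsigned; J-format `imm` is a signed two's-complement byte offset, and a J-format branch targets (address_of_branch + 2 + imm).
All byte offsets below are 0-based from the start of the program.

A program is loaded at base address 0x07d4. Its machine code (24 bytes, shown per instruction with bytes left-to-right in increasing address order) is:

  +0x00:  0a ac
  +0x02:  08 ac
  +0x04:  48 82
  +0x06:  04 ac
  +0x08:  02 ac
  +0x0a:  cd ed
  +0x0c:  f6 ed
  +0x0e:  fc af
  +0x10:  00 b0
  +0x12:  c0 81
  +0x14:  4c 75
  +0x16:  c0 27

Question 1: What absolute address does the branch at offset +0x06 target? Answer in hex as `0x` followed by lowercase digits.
[06] 04 ac → 0xac04
  top 6b → 0x2b → b [J]
  imm@[9:0]=0x4 ⇒ #4
  target = base 0x07d4 + off 0x06 + 2 + imm 4 = 0x07e0

0x07e0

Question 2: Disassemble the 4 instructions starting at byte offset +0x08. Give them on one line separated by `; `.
off 0x08: read 02 ac as little → 0xac02
  top 6b → 0x2b → b [J]
  [9:0] imm=2 = #2
off 0x0a: read cd ed as little → 0xedcd
  top 6b → 0x3b → set [RI]
  [9:6] rd=7 = x7
  [5:0] imm=13 = #13
off 0x0c: read f6 ed as little → 0xedf6
  top 6b → 0x3b → set [RI]
  [9:6] rd=7 = x7
  [5:0] imm=54 = #54
off 0x0e: read fc af as little → 0xaffc
  top 6b → 0x2b → b [J]
  [9:0] imm=1020 (s10→-4) = #-4

b #2; set x7, #13; set x7, #54; b #-4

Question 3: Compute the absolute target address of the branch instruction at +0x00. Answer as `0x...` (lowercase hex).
0x07e0

@+00  little-endian(0a ac) = 0xac0a
  op=0xac0a>>10=0x2b ⇒ b (J)
  imm: (w>>0)&0x3ff=0xa → #10
  target = base 0x07d4 + off 0x00 + 2 + imm 10 = 0x07e0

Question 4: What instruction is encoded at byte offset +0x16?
[16] c0 27 → 0x27c0
  op=0x27c0>>10=0x9 ⇒ pop (R)
  rd: (w>>6)&0xf=0xf → x15

pop x15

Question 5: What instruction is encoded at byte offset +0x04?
str x9, x2

[04] 48 82 → 0x8248
  op=0x8248>>10=0x20 ⇒ str (RR)
  rd: (w>>6)&0xf=0x9 → x9
  rs: (w>>2)&0xf=0x2 → x2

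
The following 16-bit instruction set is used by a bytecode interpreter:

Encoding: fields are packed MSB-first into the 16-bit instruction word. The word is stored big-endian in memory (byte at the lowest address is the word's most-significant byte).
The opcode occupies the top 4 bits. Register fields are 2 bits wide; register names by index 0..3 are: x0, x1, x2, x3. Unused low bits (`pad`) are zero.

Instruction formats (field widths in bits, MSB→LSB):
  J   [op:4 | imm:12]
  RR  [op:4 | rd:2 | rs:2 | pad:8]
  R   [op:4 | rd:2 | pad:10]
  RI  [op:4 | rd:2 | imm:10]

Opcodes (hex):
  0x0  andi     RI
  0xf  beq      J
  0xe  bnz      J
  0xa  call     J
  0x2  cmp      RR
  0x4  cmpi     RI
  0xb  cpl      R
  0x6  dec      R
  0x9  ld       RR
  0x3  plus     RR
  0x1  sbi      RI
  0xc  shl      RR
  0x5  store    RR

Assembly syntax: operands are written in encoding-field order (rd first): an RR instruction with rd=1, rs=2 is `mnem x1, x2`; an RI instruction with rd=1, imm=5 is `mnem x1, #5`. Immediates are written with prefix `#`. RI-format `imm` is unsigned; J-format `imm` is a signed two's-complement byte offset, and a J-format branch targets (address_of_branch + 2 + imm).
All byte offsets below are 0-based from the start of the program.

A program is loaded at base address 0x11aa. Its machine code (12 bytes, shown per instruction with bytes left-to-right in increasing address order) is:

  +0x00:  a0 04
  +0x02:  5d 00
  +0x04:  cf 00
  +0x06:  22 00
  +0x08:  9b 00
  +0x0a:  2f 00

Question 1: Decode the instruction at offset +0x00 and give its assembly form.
call #4

off 0x00: read a0 04 as big → 0xa004
  op=0xa004>>12=0xa ⇒ call (J)
  [11:0] imm=4 = #4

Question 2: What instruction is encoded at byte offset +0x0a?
cmp x3, x3

[0a] 2f 00 → 0x2f00
  op=0x2f00>>12=0x2 ⇒ cmp (RR)
  [11:10] rd=3 = x3
  [9:8] rs=3 = x3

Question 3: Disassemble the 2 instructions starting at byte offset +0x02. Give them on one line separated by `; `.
store x3, x1; shl x3, x3

[02] 5d 00 → 0x5d00
  op=0x5d00>>12=0x5 ⇒ store (RR)
  rd@[11:10]=0x3 ⇒ x3
  rs@[9:8]=0x1 ⇒ x1
[04] cf 00 → 0xcf00
  op=0xcf00>>12=0xc ⇒ shl (RR)
  rd@[11:10]=0x3 ⇒ x3
  rs@[9:8]=0x3 ⇒ x3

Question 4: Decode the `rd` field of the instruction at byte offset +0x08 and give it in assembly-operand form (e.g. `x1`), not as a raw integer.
+0x08: 9b 00 ⇒ word 0x9b00 (big)
  opcode bits[15:12]=0x9: ld/RR
  rd@[11:10]=0x2 ⇒ x2
  rs@[9:8]=0x3 ⇒ x3

x2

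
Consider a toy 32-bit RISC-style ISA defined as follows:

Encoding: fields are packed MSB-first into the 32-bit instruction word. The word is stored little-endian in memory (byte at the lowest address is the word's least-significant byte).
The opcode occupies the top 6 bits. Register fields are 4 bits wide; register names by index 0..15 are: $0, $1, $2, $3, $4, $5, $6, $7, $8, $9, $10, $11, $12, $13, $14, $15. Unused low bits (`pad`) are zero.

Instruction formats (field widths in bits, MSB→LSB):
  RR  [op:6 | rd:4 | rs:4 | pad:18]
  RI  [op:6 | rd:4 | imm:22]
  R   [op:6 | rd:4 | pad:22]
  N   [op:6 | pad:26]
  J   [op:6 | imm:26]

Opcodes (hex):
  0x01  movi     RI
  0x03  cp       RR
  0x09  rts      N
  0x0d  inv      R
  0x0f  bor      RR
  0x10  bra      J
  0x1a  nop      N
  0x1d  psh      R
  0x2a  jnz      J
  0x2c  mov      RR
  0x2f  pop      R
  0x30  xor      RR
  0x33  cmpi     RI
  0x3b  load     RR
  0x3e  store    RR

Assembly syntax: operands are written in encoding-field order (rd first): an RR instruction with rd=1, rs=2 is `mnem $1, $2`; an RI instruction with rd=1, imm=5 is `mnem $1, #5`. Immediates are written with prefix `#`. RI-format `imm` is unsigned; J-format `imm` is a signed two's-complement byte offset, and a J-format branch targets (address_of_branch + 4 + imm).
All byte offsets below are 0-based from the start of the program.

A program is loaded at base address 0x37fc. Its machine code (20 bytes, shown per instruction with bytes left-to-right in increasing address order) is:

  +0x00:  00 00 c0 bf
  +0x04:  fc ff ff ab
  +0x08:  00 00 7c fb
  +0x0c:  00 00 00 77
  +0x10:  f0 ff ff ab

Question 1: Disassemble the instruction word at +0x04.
jnz #-4

[04] fc ff ff ab → 0xabfffffc
  opcode bits[31:26]=0x2a: jnz/J
  [25:0] imm=67108860 (s26→-4) = #-4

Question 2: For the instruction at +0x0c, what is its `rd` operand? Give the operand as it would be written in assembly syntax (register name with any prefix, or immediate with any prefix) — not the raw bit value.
+0x0c: 00 00 00 77 ⇒ word 0x77000000 (little)
  opcode bits[31:26]=0x1d: psh/R
  rd: (w>>22)&0xf=0xc → $12

$12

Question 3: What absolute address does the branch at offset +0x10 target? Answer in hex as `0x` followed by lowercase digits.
off 0x10: read f0 ff ff ab as little → 0xabfffff0
  top 6b → 0x2a → jnz [J]
  [25:0] imm=67108848 (s26→-16) = #-16
  target = base 0x37fc + off 0x10 + 4 + imm -16 = 0x3800

0x3800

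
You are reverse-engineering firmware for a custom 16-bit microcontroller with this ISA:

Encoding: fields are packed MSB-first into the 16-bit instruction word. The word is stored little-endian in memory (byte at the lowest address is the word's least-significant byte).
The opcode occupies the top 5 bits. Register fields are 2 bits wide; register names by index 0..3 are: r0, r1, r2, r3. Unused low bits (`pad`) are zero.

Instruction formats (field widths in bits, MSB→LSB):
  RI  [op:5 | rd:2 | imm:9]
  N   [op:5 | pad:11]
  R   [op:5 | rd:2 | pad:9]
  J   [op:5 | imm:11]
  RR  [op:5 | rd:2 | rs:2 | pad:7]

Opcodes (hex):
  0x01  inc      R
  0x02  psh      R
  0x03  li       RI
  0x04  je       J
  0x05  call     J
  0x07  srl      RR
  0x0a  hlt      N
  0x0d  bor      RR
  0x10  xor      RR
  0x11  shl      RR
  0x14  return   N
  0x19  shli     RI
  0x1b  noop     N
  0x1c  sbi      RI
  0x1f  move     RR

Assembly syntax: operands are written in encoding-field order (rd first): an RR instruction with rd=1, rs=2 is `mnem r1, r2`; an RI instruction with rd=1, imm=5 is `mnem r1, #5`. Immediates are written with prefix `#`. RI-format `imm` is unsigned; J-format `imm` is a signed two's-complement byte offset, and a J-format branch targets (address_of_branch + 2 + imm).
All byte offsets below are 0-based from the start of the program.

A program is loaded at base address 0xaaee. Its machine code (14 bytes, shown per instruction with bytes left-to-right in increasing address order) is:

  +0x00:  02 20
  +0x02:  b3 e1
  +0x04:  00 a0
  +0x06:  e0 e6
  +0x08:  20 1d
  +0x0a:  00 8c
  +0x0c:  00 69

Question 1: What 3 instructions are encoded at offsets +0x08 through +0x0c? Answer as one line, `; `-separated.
li r2, #288; shl r2, r0; bor r0, r2

[08] 20 1d → 0x1d20
  opcode bits[15:11]=0x3: li/RI
  rd@[10:9]=0x2 ⇒ r2
  imm@[8:0]=0x120 ⇒ #288
[0a] 00 8c → 0x8c00
  opcode bits[15:11]=0x11: shl/RR
  rd@[10:9]=0x2 ⇒ r2
  rs@[8:7]=0x0 ⇒ r0
[0c] 00 69 → 0x6900
  opcode bits[15:11]=0xd: bor/RR
  rd@[10:9]=0x0 ⇒ r0
  rs@[8:7]=0x2 ⇒ r2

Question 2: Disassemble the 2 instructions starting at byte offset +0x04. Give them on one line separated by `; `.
return; sbi r3, #224

[04] 00 a0 → 0xa000
  top 5b → 0x14 → return [N]
[06] e0 e6 → 0xe6e0
  top 5b → 0x1c → sbi [RI]
  rd: (w>>9)&0x3=0x3 → r3
  imm: (w>>0)&0x1ff=0xe0 → #224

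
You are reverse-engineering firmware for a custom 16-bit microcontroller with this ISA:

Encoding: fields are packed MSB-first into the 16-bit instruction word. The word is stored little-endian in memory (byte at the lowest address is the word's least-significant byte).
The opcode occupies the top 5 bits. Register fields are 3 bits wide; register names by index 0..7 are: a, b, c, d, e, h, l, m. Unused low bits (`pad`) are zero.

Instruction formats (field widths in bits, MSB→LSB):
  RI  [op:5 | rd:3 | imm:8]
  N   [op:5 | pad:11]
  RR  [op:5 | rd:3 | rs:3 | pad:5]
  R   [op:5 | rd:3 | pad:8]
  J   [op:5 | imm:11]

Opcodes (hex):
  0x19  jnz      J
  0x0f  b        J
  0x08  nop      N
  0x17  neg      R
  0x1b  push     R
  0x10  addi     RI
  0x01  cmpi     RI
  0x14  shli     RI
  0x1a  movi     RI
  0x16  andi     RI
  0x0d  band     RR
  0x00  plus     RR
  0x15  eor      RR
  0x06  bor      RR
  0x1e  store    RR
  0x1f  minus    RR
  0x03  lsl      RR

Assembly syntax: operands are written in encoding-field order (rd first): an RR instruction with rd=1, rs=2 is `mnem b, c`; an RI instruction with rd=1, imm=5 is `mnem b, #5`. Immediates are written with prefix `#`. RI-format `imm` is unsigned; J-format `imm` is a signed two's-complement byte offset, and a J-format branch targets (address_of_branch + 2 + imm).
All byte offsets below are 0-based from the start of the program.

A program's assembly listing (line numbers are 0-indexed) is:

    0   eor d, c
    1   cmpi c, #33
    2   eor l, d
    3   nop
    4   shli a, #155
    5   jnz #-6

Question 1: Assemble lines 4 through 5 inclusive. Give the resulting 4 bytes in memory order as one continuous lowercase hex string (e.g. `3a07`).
line 4 (shli): pack op=0x14:5|rd=0:3|imm=155:8 = 0xa09b; little→ 9b a0
line 5 (jnz): pack op=0x19:5|imm=-6:11 = 0xcffa; little→ fa cf

9ba0facf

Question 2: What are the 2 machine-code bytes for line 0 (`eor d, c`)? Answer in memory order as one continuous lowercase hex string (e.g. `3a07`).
40ab

line 0 (eor): pack op=0x15:5|rd=3:3|rs=2:3|pad=0:5 = 0xab40; little→ 40 ab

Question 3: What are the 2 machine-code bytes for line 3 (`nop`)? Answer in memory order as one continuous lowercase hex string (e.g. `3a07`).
3. nop fields op=0x8:5|pad=0:11 → word 4000h → 00 40

0040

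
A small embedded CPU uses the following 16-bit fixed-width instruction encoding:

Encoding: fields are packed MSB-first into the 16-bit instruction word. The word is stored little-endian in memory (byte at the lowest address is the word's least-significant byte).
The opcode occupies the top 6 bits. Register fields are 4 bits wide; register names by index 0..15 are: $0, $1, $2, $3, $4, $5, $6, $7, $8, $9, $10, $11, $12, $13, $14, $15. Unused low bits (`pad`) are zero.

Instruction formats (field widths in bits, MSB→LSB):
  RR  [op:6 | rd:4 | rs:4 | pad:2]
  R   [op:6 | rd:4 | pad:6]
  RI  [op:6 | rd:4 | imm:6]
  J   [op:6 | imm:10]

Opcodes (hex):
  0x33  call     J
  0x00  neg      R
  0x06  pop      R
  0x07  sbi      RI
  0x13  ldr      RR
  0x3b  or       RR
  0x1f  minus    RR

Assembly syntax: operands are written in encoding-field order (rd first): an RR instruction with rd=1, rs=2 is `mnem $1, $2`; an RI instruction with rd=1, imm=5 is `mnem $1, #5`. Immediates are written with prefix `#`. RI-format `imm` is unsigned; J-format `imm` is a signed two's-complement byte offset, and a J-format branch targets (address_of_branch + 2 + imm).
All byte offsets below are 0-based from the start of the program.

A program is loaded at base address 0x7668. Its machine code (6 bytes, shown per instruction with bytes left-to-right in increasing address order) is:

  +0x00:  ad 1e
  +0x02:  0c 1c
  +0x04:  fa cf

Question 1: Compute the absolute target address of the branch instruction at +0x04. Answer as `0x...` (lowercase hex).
off 0x04: read fa cf as little → 0xcffa
  opcode bits[15:10]=0x33: call/J
  [9:0] imm=1018 (s10→-6) = #-6
  target = base 0x7668 + off 0x04 + 2 + imm -6 = 0x7668

0x7668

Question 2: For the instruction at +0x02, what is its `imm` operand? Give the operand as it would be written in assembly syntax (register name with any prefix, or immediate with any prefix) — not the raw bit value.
+0x02: 0c 1c ⇒ word 0x1c0c (little)
  top 6b → 0x7 → sbi [RI]
  rd@[9:6]=0x0 ⇒ $0
  imm@[5:0]=0xc ⇒ #12

#12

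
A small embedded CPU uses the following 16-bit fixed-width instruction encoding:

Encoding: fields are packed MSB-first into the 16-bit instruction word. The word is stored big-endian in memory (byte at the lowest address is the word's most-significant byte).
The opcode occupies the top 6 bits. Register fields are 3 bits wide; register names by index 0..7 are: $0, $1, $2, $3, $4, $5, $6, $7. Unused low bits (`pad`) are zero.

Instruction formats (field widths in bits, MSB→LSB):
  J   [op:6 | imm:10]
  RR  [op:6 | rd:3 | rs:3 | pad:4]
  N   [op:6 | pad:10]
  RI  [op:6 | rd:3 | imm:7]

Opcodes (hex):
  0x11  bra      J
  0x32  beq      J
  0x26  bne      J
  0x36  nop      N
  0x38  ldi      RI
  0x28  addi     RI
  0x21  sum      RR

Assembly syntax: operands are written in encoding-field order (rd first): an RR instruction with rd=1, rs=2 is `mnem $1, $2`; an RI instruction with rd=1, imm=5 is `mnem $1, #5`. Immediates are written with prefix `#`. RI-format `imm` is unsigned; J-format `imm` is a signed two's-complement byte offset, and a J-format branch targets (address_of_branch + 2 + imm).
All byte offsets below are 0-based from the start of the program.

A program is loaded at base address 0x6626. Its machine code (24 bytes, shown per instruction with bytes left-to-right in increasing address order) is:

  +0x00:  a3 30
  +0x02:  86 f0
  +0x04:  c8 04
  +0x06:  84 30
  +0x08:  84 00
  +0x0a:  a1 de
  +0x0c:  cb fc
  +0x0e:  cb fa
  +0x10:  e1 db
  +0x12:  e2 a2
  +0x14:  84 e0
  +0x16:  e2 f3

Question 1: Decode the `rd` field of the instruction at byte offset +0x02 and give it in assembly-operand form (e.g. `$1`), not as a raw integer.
+0x02: 86 f0 ⇒ word 0x86f0 (big)
  op=0x86f0>>10=0x21 ⇒ sum (RR)
  [9:7] rd=5 = $5
  [6:4] rs=7 = $7

$5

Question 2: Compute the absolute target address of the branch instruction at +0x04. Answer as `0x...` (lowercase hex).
@+04  big-endian(c8 04) = 0xc804
  top 6b → 0x32 → beq [J]
  imm@[9:0]=0x4 ⇒ #4
  target = base 0x6626 + off 0x04 + 2 + imm 4 = 0x6630

0x6630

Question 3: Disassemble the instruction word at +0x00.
addi $6, #48

[00] a3 30 → 0xa330
  top 6b → 0x28 → addi [RI]
  rd: (w>>7)&0x7=0x6 → $6
  imm: (w>>0)&0x7f=0x30 → #48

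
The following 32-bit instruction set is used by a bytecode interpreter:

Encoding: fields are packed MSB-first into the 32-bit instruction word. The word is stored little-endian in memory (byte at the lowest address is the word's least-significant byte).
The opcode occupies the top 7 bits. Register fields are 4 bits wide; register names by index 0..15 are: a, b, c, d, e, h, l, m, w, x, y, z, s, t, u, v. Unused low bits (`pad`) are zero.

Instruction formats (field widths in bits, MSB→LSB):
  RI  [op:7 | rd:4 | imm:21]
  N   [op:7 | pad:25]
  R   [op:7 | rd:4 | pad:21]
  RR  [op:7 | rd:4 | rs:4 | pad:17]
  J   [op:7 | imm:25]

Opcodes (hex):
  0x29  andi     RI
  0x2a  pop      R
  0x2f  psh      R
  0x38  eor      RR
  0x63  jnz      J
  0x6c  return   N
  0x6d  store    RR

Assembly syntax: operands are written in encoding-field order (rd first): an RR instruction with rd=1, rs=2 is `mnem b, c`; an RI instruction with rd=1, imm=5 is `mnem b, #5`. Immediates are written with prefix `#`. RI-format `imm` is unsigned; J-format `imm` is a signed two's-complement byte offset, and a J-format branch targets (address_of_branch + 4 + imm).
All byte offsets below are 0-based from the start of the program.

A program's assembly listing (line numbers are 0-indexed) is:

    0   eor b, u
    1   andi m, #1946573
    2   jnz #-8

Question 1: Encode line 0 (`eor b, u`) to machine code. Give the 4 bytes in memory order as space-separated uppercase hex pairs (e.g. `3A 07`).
0. eor fields op=0x38:7|rd=1:4|rs=14:4|pad=0:17 → word 703c0000h → 00 00 3c 70

00 00 3C 70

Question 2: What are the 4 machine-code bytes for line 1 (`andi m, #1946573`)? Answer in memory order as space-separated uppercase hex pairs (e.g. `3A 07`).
1. andi fields op=0x29:7|rd=7:4|imm=1946573:21 → word 52fdb3cdh → cd b3 fd 52

CD B3 FD 52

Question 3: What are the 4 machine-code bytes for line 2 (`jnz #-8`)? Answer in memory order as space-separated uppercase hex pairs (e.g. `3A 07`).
2. jnz fields op=0x63:7|imm=-8:25 → word c7fffff8h → f8 ff ff c7

F8 FF FF C7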